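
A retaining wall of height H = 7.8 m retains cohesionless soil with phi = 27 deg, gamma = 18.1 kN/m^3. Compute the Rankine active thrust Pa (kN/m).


Compute active earth pressure coefficient:
Ka = tan^2(45 - phi/2) = tan^2(31.5) = 0.375525
Compute active force:
Pa = 0.5 * Ka * gamma * H^2
Pa = 0.5 * 0.375525 * 18.1 * 7.8^2
Pa = 206.76 kN/m


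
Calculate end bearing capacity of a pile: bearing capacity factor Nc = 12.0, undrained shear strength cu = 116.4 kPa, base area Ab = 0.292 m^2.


Using Qb = Nc * cu * Ab
Qb = 12.0 * 116.4 * 0.292
Qb = 407.87 kN


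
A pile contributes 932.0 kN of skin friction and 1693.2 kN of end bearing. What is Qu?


Using Qu = Qf + Qb
Qu = 932.0 + 1693.2
Qu = 2625.2 kN


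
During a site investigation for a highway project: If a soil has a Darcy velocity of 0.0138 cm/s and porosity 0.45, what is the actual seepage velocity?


Using v_s = v_d / n
v_s = 0.0138 / 0.45
v_s = 0.03067 cm/s


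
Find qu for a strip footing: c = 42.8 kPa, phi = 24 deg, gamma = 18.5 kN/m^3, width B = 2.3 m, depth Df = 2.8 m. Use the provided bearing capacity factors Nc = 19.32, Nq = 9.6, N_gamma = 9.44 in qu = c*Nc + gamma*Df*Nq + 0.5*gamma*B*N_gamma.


Compute qu = c*Nc + gamma*Df*Nq + 0.5*gamma*B*N_gamma
Term 1: 42.8 * 19.32 = 826.896
Term 2: 18.5 * 2.8 * 9.6 = 497.28
Term 3: 0.5 * 18.5 * 2.3 * 9.44 = 200.836
qu = 826.896 + 497.28 + 200.836
qu = 1525.01 kPa


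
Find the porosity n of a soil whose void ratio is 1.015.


Result: 0.5037

Derivation:
Using the relation n = e / (1 + e)
n = 1.015 / (1 + 1.015)
n = 1.015 / 2.015
n = 0.5037


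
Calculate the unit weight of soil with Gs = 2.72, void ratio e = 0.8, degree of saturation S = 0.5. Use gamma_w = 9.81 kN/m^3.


Using gamma = gamma_w * (Gs + S*e) / (1 + e)
Numerator: Gs + S*e = 2.72 + 0.5*0.8 = 3.12
Denominator: 1 + e = 1 + 0.8 = 1.8
gamma = 9.81 * 3.12 / 1.8
gamma = 17.004 kN/m^3


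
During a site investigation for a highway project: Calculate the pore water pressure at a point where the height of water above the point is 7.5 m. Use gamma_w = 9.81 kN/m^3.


Result: 73.58 kPa

Derivation:
Using u = gamma_w * h_w
u = 9.81 * 7.5
u = 73.58 kPa


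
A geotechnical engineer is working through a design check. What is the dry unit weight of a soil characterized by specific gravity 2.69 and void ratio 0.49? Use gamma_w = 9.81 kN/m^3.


Result: 17.711 kN/m^3

Derivation:
Using gamma_d = Gs * gamma_w / (1 + e)
gamma_d = 2.69 * 9.81 / (1 + 0.49)
gamma_d = 2.69 * 9.81 / 1.49
gamma_d = 17.711 kN/m^3


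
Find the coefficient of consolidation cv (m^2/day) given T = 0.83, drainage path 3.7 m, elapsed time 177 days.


Using cv = T * H_dr^2 / t
H_dr^2 = 3.7^2 = 13.69
cv = 0.83 * 13.69 / 177
cv = 0.0642 m^2/day


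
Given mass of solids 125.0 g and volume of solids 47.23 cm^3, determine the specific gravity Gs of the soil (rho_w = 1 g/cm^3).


Using Gs = m_s / (V_s * rho_w)
Since rho_w = 1 g/cm^3:
Gs = 125.0 / 47.23
Gs = 2.647


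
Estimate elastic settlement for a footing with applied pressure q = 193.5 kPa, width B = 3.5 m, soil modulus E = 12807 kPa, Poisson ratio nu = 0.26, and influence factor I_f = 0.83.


Using Se = q * B * (1 - nu^2) * I_f / E
1 - nu^2 = 1 - 0.26^2 = 0.9324
Se = 193.5 * 3.5 * 0.9324 * 0.83 / 12807
Se = 0.040924 m
Convert to mm: Se = 0.040924 * 1000 = 40.924 mm


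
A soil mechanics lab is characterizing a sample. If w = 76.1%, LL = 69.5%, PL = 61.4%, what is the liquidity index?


First compute the plasticity index:
PI = LL - PL = 69.5 - 61.4 = 8.1
Then compute the liquidity index:
LI = (w - PL) / PI
LI = (76.1 - 61.4) / 8.1
LI = 1.815


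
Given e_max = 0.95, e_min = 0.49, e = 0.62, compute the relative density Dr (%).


Using Dr = (e_max - e) / (e_max - e_min) * 100
e_max - e = 0.95 - 0.62 = 0.33
e_max - e_min = 0.95 - 0.49 = 0.46
Dr = 0.33 / 0.46 * 100
Dr = 71.74 %


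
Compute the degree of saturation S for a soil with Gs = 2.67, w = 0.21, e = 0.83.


Using S = Gs * w / e
S = 2.67 * 0.21 / 0.83
S = 0.6755


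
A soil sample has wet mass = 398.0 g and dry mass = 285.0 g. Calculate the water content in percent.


Result: 39.65 %

Derivation:
Using w = (m_wet - m_dry) / m_dry * 100
m_wet - m_dry = 398.0 - 285.0 = 113.0 g
w = 113.0 / 285.0 * 100
w = 39.65 %


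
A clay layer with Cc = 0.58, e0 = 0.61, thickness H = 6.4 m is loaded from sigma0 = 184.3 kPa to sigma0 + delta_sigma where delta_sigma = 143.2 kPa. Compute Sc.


Result: 0.5757 m

Derivation:
Using Sc = Cc * H / (1 + e0) * log10((sigma0 + delta_sigma) / sigma0)
Stress ratio = (184.3 + 143.2) / 184.3 = 1.77699
log10(1.77699) = 0.249686
Cc * H / (1 + e0) = 0.58 * 6.4 / (1 + 0.61) = 2.30559
Sc = 2.30559 * 0.249686
Sc = 0.5757 m


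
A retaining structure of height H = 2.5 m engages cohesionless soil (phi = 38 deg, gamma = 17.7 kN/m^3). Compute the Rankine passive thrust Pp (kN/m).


Compute passive earth pressure coefficient:
Kp = tan^2(45 + phi/2) = tan^2(64.0) = 4.203746
Compute passive force:
Pp = 0.5 * Kp * gamma * H^2
Pp = 0.5 * 4.203746 * 17.7 * 2.5^2
Pp = 232.52 kN/m


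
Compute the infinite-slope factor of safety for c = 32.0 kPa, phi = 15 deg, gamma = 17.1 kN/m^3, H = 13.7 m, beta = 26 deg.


Using Fs = c / (gamma*H*sin(beta)*cos(beta)) + tan(phi)/tan(beta)
Cohesion contribution = 32.0 / (17.1*13.7*sin(26)*cos(26))
Cohesion contribution = 0.346682
Friction contribution = tan(15)/tan(26) = 0.549377
Fs = 0.346682 + 0.549377
Fs = 0.896


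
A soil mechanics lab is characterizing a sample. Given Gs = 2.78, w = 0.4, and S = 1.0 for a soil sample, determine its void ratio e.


Result: 1.112

Derivation:
Using the relation e = Gs * w / S
e = 2.78 * 0.4 / 1.0
e = 1.112


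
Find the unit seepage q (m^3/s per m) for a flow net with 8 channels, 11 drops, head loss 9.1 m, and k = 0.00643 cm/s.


Result: 0.0004255 m^3/s per m

Derivation:
Convert k to m/s for unit consistency with H:
k = 0.00643 cm/s = 0.00643 / 100 m/s = 6.43e-05 m/s
Using q = k * H * Nf / Nd
Nf / Nd = 8 / 11 = 0.7273
q = 6.43e-05 * 9.1 * 0.7273
q = 0.0004255 m^3/s per m


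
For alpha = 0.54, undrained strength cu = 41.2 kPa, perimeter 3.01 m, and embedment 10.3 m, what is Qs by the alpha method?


Using Qs = alpha * cu * perimeter * L
Qs = 0.54 * 41.2 * 3.01 * 10.3
Qs = 689.75 kN


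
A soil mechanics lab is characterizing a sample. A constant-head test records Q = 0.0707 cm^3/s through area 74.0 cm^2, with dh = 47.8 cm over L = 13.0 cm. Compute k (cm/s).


Compute hydraulic gradient:
i = dh / L = 47.8 / 13.0 = 3.67692
Then apply Darcy's law:
k = Q / (A * i)
k = 0.0707 / (74.0 * 3.67692)
k = 0.0707 / 272.092
k = 0.00026 cm/s


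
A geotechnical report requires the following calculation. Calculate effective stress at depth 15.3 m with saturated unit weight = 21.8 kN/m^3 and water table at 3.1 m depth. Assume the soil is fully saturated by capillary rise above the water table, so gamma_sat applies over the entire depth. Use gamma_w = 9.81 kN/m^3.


Total stress = gamma_sat * depth
sigma = 21.8 * 15.3 = 333.54 kPa
Pore water pressure u = gamma_w * (depth - d_wt)
u = 9.81 * (15.3 - 3.1) = 119.682 kPa
Effective stress = sigma - u
sigma' = 333.54 - 119.682 = 213.86 kPa


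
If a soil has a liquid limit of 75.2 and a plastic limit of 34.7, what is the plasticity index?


Using PI = LL - PL
PI = 75.2 - 34.7
PI = 40.5


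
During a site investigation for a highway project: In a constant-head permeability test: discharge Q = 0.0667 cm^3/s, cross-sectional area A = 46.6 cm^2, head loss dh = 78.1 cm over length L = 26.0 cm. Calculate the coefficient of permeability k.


Compute hydraulic gradient:
i = dh / L = 78.1 / 26.0 = 3.00385
Then apply Darcy's law:
k = Q / (A * i)
k = 0.0667 / (46.6 * 3.00385)
k = 0.0667 / 139.979
k = 0.000476 cm/s


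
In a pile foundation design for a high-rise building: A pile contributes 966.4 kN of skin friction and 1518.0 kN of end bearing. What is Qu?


Using Qu = Qf + Qb
Qu = 966.4 + 1518.0
Qu = 2484.4 kN


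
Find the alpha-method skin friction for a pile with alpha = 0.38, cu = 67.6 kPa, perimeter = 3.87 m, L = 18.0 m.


Using Qs = alpha * cu * perimeter * L
Qs = 0.38 * 67.6 * 3.87 * 18.0
Qs = 1789.43 kN


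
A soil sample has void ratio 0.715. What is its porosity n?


Using the relation n = e / (1 + e)
n = 0.715 / (1 + 0.715)
n = 0.715 / 1.715
n = 0.4169


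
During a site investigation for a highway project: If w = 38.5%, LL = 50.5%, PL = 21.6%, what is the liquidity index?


First compute the plasticity index:
PI = LL - PL = 50.5 - 21.6 = 28.9
Then compute the liquidity index:
LI = (w - PL) / PI
LI = (38.5 - 21.6) / 28.9
LI = 0.585


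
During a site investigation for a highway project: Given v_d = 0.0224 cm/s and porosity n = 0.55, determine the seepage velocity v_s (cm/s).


Result: 0.04073 cm/s

Derivation:
Using v_s = v_d / n
v_s = 0.0224 / 0.55
v_s = 0.04073 cm/s


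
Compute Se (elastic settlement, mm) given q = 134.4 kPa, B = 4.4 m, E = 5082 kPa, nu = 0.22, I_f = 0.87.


Using Se = q * B * (1 - nu^2) * I_f / E
1 - nu^2 = 1 - 0.22^2 = 0.9516
Se = 134.4 * 4.4 * 0.9516 * 0.87 / 5082
Se = 0.096337 m
Convert to mm: Se = 0.096337 * 1000 = 96.337 mm


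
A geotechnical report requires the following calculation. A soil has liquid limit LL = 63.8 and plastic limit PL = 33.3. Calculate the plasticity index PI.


Using PI = LL - PL
PI = 63.8 - 33.3
PI = 30.5


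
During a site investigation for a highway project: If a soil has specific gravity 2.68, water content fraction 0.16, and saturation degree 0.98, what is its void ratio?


Using the relation e = Gs * w / S
e = 2.68 * 0.16 / 0.98
e = 0.4376


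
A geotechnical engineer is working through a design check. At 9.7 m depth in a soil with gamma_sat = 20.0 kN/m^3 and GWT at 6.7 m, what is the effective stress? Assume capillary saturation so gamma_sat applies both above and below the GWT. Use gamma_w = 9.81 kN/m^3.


Result: 164.57 kPa

Derivation:
Total stress = gamma_sat * depth
sigma = 20.0 * 9.7 = 194.0 kPa
Pore water pressure u = gamma_w * (depth - d_wt)
u = 9.81 * (9.7 - 6.7) = 29.43 kPa
Effective stress = sigma - u
sigma' = 194.0 - 29.43 = 164.57 kPa


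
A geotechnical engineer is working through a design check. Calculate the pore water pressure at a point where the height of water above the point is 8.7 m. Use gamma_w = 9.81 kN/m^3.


Using u = gamma_w * h_w
u = 9.81 * 8.7
u = 85.35 kPa


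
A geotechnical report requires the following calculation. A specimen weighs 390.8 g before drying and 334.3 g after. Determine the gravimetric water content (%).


Result: 16.9 %

Derivation:
Using w = (m_wet - m_dry) / m_dry * 100
m_wet - m_dry = 390.8 - 334.3 = 56.5 g
w = 56.5 / 334.3 * 100
w = 16.9 %


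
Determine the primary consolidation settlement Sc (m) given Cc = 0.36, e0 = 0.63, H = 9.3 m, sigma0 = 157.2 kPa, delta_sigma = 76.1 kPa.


Using Sc = Cc * H / (1 + e0) * log10((sigma0 + delta_sigma) / sigma0)
Stress ratio = (157.2 + 76.1) / 157.2 = 1.4841
log10(1.4841) = 0.171462
Cc * H / (1 + e0) = 0.36 * 9.3 / (1 + 0.63) = 2.05399
Sc = 2.05399 * 0.171462
Sc = 0.3522 m


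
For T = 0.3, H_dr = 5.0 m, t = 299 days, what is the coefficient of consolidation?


Using cv = T * H_dr^2 / t
H_dr^2 = 5.0^2 = 25.0
cv = 0.3 * 25.0 / 299
cv = 0.02508 m^2/day


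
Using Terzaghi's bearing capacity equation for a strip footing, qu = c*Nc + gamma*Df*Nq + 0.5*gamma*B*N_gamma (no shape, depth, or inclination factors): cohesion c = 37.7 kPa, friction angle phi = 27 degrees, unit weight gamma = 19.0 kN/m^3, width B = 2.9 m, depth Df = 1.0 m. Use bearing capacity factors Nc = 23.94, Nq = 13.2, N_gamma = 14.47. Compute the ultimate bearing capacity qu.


Result: 1551.99 kPa

Derivation:
Compute qu = c*Nc + gamma*Df*Nq + 0.5*gamma*B*N_gamma
Term 1: 37.7 * 23.94 = 902.538
Term 2: 19.0 * 1.0 * 13.2 = 250.8
Term 3: 0.5 * 19.0 * 2.9 * 14.47 = 398.6485
qu = 902.538 + 250.8 + 398.6485
qu = 1551.99 kPa


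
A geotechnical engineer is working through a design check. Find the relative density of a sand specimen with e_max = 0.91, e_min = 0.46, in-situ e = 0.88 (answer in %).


Result: 6.67 %

Derivation:
Using Dr = (e_max - e) / (e_max - e_min) * 100
e_max - e = 0.91 - 0.88 = 0.03
e_max - e_min = 0.91 - 0.46 = 0.45
Dr = 0.03 / 0.45 * 100
Dr = 6.67 %


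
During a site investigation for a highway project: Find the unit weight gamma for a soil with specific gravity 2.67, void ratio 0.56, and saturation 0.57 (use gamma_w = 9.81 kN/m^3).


Result: 18.797 kN/m^3

Derivation:
Using gamma = gamma_w * (Gs + S*e) / (1 + e)
Numerator: Gs + S*e = 2.67 + 0.57*0.56 = 2.9892
Denominator: 1 + e = 1 + 0.56 = 1.56
gamma = 9.81 * 2.9892 / 1.56
gamma = 18.797 kN/m^3


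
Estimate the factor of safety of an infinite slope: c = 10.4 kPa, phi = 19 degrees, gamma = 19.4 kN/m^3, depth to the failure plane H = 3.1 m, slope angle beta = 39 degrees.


Result: 0.779

Derivation:
Using Fs = c / (gamma*H*sin(beta)*cos(beta)) + tan(phi)/tan(beta)
Cohesion contribution = 10.4 / (19.4*3.1*sin(39)*cos(39))
Cohesion contribution = 0.353586
Friction contribution = tan(19)/tan(39) = 0.425209
Fs = 0.353586 + 0.425209
Fs = 0.779


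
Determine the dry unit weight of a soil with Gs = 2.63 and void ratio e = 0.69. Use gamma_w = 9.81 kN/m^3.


Result: 15.266 kN/m^3

Derivation:
Using gamma_d = Gs * gamma_w / (1 + e)
gamma_d = 2.63 * 9.81 / (1 + 0.69)
gamma_d = 2.63 * 9.81 / 1.69
gamma_d = 15.266 kN/m^3


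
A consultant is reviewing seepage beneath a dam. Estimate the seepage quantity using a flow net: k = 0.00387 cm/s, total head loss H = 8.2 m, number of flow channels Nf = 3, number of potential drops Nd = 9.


Convert k to m/s for unit consistency with H:
k = 0.00387 cm/s = 0.00387 / 100 m/s = 3.87e-05 m/s
Using q = k * H * Nf / Nd
Nf / Nd = 3 / 9 = 0.3333
q = 3.87e-05 * 8.2 * 0.3333
q = 0.0001058 m^3/s per m


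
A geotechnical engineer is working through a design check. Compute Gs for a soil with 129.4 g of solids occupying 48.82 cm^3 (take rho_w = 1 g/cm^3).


Using Gs = m_s / (V_s * rho_w)
Since rho_w = 1 g/cm^3:
Gs = 129.4 / 48.82
Gs = 2.651


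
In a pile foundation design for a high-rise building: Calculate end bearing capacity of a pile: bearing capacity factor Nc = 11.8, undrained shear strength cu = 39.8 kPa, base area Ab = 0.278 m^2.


Using Qb = Nc * cu * Ab
Qb = 11.8 * 39.8 * 0.278
Qb = 130.56 kN


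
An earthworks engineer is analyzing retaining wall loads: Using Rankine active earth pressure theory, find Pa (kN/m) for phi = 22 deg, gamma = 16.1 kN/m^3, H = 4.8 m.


Result: 84.38 kN/m

Derivation:
Compute active earth pressure coefficient:
Ka = tan^2(45 - phi/2) = tan^2(34.0) = 0.454962
Compute active force:
Pa = 0.5 * Ka * gamma * H^2
Pa = 0.5 * 0.454962 * 16.1 * 4.8^2
Pa = 84.38 kN/m


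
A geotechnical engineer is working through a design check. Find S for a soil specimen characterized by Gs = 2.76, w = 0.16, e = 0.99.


Result: 0.4461

Derivation:
Using S = Gs * w / e
S = 2.76 * 0.16 / 0.99
S = 0.4461


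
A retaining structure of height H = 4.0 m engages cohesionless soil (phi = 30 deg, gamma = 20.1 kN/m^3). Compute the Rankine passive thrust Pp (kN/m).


Result: 482.4 kN/m

Derivation:
Compute passive earth pressure coefficient:
Kp = tan^2(45 + phi/2) = tan^2(60.0) = 3
Compute passive force:
Pp = 0.5 * Kp * gamma * H^2
Pp = 0.5 * 3 * 20.1 * 4.0^2
Pp = 482.4 kN/m


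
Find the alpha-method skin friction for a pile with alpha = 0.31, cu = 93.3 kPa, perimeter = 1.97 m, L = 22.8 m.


Result: 1299.11 kN

Derivation:
Using Qs = alpha * cu * perimeter * L
Qs = 0.31 * 93.3 * 1.97 * 22.8
Qs = 1299.11 kN


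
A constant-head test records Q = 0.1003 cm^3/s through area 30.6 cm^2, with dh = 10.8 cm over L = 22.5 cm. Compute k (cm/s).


Compute hydraulic gradient:
i = dh / L = 10.8 / 22.5 = 0.48
Then apply Darcy's law:
k = Q / (A * i)
k = 0.1003 / (30.6 * 0.48)
k = 0.1003 / 14.688
k = 0.006829 cm/s


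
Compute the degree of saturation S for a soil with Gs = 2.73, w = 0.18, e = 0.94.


Using S = Gs * w / e
S = 2.73 * 0.18 / 0.94
S = 0.5228


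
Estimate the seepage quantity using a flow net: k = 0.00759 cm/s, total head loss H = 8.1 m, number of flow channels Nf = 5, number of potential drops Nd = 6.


Convert k to m/s for unit consistency with H:
k = 0.00759 cm/s = 0.00759 / 100 m/s = 7.59e-05 m/s
Using q = k * H * Nf / Nd
Nf / Nd = 5 / 6 = 0.8333
q = 7.59e-05 * 8.1 * 0.8333
q = 0.0005123 m^3/s per m


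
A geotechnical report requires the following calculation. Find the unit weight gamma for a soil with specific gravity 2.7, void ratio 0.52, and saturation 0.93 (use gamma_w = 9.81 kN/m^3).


Result: 20.547 kN/m^3

Derivation:
Using gamma = gamma_w * (Gs + S*e) / (1 + e)
Numerator: Gs + S*e = 2.7 + 0.93*0.52 = 3.1836
Denominator: 1 + e = 1 + 0.52 = 1.52
gamma = 9.81 * 3.1836 / 1.52
gamma = 20.547 kN/m^3


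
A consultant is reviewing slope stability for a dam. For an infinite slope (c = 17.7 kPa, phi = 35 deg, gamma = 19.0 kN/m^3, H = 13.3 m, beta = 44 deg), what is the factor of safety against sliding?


Result: 0.865

Derivation:
Using Fs = c / (gamma*H*sin(beta)*cos(beta)) + tan(phi)/tan(beta)
Cohesion contribution = 17.7 / (19.0*13.3*sin(44)*cos(44))
Cohesion contribution = 0.140172
Friction contribution = tan(35)/tan(44) = 0.725086
Fs = 0.140172 + 0.725086
Fs = 0.865


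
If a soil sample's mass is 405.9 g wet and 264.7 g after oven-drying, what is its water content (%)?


Result: 53.34 %

Derivation:
Using w = (m_wet - m_dry) / m_dry * 100
m_wet - m_dry = 405.9 - 264.7 = 141.2 g
w = 141.2 / 264.7 * 100
w = 53.34 %


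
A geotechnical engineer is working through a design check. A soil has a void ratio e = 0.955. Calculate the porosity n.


Using the relation n = e / (1 + e)
n = 0.955 / (1 + 0.955)
n = 0.955 / 1.955
n = 0.4885


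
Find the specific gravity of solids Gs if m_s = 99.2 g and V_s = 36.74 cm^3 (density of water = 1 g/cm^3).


Using Gs = m_s / (V_s * rho_w)
Since rho_w = 1 g/cm^3:
Gs = 99.2 / 36.74
Gs = 2.7


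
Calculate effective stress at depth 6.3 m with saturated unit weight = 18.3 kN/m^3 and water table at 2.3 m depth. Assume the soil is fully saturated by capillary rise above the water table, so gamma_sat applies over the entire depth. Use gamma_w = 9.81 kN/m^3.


Total stress = gamma_sat * depth
sigma = 18.3 * 6.3 = 115.29 kPa
Pore water pressure u = gamma_w * (depth - d_wt)
u = 9.81 * (6.3 - 2.3) = 39.24 kPa
Effective stress = sigma - u
sigma' = 115.29 - 39.24 = 76.05 kPa


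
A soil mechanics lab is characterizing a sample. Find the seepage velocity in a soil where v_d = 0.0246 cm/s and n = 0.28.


Result: 0.08786 cm/s

Derivation:
Using v_s = v_d / n
v_s = 0.0246 / 0.28
v_s = 0.08786 cm/s


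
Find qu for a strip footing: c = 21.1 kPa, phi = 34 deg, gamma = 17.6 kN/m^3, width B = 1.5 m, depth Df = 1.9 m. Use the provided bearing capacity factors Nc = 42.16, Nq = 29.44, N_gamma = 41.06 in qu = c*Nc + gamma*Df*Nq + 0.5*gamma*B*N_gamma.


Compute qu = c*Nc + gamma*Df*Nq + 0.5*gamma*B*N_gamma
Term 1: 21.1 * 42.16 = 889.576
Term 2: 17.6 * 1.9 * 29.44 = 984.4736
Term 3: 0.5 * 17.6 * 1.5 * 41.06 = 541.992
qu = 889.576 + 984.4736 + 541.992
qu = 2416.04 kPa


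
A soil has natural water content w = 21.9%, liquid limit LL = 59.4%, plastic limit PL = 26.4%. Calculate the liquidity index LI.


Result: -0.136

Derivation:
First compute the plasticity index:
PI = LL - PL = 59.4 - 26.4 = 33.0
Then compute the liquidity index:
LI = (w - PL) / PI
LI = (21.9 - 26.4) / 33.0
LI = -0.136


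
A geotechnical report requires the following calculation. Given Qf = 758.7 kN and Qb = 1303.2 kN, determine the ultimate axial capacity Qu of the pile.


Using Qu = Qf + Qb
Qu = 758.7 + 1303.2
Qu = 2061.9 kN


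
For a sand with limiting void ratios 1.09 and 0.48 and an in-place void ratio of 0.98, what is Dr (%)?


Result: 18.03 %

Derivation:
Using Dr = (e_max - e) / (e_max - e_min) * 100
e_max - e = 1.09 - 0.98 = 0.11
e_max - e_min = 1.09 - 0.48 = 0.61
Dr = 0.11 / 0.61 * 100
Dr = 18.03 %


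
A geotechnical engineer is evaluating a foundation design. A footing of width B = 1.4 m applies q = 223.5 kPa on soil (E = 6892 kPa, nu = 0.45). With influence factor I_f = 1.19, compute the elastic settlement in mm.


Using Se = q * B * (1 - nu^2) * I_f / E
1 - nu^2 = 1 - 0.45^2 = 0.7975
Se = 223.5 * 1.4 * 0.7975 * 1.19 / 6892
Se = 0.043086 m
Convert to mm: Se = 0.043086 * 1000 = 43.086 mm


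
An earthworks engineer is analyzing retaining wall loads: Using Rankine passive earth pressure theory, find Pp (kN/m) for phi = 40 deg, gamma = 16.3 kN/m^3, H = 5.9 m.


Compute passive earth pressure coefficient:
Kp = tan^2(45 + phi/2) = tan^2(65.0) = 4.59891
Compute passive force:
Pp = 0.5 * Kp * gamma * H^2
Pp = 0.5 * 4.59891 * 16.3 * 5.9^2
Pp = 1304.72 kN/m


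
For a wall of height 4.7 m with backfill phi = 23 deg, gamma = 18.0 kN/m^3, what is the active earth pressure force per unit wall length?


Result: 87.1 kN/m

Derivation:
Compute active earth pressure coefficient:
Ka = tan^2(45 - phi/2) = tan^2(33.5) = 0.438092
Compute active force:
Pa = 0.5 * Ka * gamma * H^2
Pa = 0.5 * 0.438092 * 18.0 * 4.7^2
Pa = 87.1 kN/m


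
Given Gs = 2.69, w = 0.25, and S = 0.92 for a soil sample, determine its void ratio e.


Result: 0.731

Derivation:
Using the relation e = Gs * w / S
e = 2.69 * 0.25 / 0.92
e = 0.731


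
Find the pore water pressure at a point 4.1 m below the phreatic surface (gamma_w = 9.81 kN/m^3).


Result: 40.22 kPa

Derivation:
Using u = gamma_w * h_w
u = 9.81 * 4.1
u = 40.22 kPa


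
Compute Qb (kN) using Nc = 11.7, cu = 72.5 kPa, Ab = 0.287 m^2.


Result: 243.45 kN

Derivation:
Using Qb = Nc * cu * Ab
Qb = 11.7 * 72.5 * 0.287
Qb = 243.45 kN


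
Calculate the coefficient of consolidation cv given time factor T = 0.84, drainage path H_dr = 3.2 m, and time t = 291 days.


Using cv = T * H_dr^2 / t
H_dr^2 = 3.2^2 = 10.24
cv = 0.84 * 10.24 / 291
cv = 0.02956 m^2/day


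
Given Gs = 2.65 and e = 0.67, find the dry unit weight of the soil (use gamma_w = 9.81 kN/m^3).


Using gamma_d = Gs * gamma_w / (1 + e)
gamma_d = 2.65 * 9.81 / (1 + 0.67)
gamma_d = 2.65 * 9.81 / 1.67
gamma_d = 15.567 kN/m^3


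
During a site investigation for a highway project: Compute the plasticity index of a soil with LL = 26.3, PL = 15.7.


Using PI = LL - PL
PI = 26.3 - 15.7
PI = 10.6


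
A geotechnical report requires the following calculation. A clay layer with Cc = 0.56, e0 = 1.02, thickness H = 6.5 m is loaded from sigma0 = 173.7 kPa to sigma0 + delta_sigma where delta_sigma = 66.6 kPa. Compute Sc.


Using Sc = Cc * H / (1 + e0) * log10((sigma0 + delta_sigma) / sigma0)
Stress ratio = (173.7 + 66.6) / 173.7 = 1.38342
log10(1.38342) = 0.140954
Cc * H / (1 + e0) = 0.56 * 6.5 / (1 + 1.02) = 1.80198
Sc = 1.80198 * 0.140954
Sc = 0.254 m


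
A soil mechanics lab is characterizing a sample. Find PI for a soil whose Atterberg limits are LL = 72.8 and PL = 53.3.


Result: 19.5

Derivation:
Using PI = LL - PL
PI = 72.8 - 53.3
PI = 19.5


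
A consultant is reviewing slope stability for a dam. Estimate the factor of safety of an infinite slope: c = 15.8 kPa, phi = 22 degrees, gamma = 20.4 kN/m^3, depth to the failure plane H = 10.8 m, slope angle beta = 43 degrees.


Result: 0.577

Derivation:
Using Fs = c / (gamma*H*sin(beta)*cos(beta)) + tan(phi)/tan(beta)
Cohesion contribution = 15.8 / (20.4*10.8*sin(43)*cos(43))
Cohesion contribution = 0.143778
Friction contribution = tan(22)/tan(43) = 0.433265
Fs = 0.143778 + 0.433265
Fs = 0.577


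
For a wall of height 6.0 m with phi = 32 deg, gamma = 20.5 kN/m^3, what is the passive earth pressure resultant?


Compute passive earth pressure coefficient:
Kp = tan^2(45 + phi/2) = tan^2(61.0) = 3.254588
Compute passive force:
Pp = 0.5 * Kp * gamma * H^2
Pp = 0.5 * 3.254588 * 20.5 * 6.0^2
Pp = 1200.94 kN/m


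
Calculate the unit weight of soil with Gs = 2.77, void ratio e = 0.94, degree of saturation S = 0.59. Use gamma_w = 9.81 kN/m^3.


Result: 16.812 kN/m^3

Derivation:
Using gamma = gamma_w * (Gs + S*e) / (1 + e)
Numerator: Gs + S*e = 2.77 + 0.59*0.94 = 3.3246
Denominator: 1 + e = 1 + 0.94 = 1.94
gamma = 9.81 * 3.3246 / 1.94
gamma = 16.812 kN/m^3


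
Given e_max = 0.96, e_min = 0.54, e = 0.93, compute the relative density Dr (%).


Result: 7.14 %

Derivation:
Using Dr = (e_max - e) / (e_max - e_min) * 100
e_max - e = 0.96 - 0.93 = 0.03
e_max - e_min = 0.96 - 0.54 = 0.42
Dr = 0.03 / 0.42 * 100
Dr = 7.14 %


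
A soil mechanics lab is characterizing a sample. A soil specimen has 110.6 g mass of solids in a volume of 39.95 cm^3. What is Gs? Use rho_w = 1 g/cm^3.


Result: 2.768

Derivation:
Using Gs = m_s / (V_s * rho_w)
Since rho_w = 1 g/cm^3:
Gs = 110.6 / 39.95
Gs = 2.768


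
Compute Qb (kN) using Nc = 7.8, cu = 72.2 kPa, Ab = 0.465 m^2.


Using Qb = Nc * cu * Ab
Qb = 7.8 * 72.2 * 0.465
Qb = 261.87 kN


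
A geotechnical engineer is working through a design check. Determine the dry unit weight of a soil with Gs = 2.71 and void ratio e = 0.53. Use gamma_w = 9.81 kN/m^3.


Using gamma_d = Gs * gamma_w / (1 + e)
gamma_d = 2.71 * 9.81 / (1 + 0.53)
gamma_d = 2.71 * 9.81 / 1.53
gamma_d = 17.376 kN/m^3


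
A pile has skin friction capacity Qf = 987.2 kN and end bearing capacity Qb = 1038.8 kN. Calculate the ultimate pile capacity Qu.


Result: 2026.0 kN

Derivation:
Using Qu = Qf + Qb
Qu = 987.2 + 1038.8
Qu = 2026.0 kN


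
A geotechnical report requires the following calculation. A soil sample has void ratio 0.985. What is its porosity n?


Using the relation n = e / (1 + e)
n = 0.985 / (1 + 0.985)
n = 0.985 / 1.985
n = 0.4962


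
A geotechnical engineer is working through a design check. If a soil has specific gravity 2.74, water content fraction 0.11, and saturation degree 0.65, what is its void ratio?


Using the relation e = Gs * w / S
e = 2.74 * 0.11 / 0.65
e = 0.4637


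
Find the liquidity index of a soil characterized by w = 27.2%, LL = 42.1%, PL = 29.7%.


Result: -0.202

Derivation:
First compute the plasticity index:
PI = LL - PL = 42.1 - 29.7 = 12.4
Then compute the liquidity index:
LI = (w - PL) / PI
LI = (27.2 - 29.7) / 12.4
LI = -0.202


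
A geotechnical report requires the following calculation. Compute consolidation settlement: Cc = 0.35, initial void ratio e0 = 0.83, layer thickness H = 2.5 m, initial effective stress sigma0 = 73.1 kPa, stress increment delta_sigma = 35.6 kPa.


Using Sc = Cc * H / (1 + e0) * log10((sigma0 + delta_sigma) / sigma0)
Stress ratio = (73.1 + 35.6) / 73.1 = 1.487
log10(1.487) = 0.172312
Cc * H / (1 + e0) = 0.35 * 2.5 / (1 + 0.83) = 0.478142
Sc = 0.478142 * 0.172312
Sc = 0.0824 m


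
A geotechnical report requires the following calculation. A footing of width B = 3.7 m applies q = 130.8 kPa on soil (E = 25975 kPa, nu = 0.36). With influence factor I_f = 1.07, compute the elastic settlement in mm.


Using Se = q * B * (1 - nu^2) * I_f / E
1 - nu^2 = 1 - 0.36^2 = 0.8704
Se = 130.8 * 3.7 * 0.8704 * 1.07 / 25975
Se = 0.017352 m
Convert to mm: Se = 0.017352 * 1000 = 17.352 mm


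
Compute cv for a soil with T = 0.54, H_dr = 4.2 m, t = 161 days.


Result: 0.05917 m^2/day

Derivation:
Using cv = T * H_dr^2 / t
H_dr^2 = 4.2^2 = 17.64
cv = 0.54 * 17.64 / 161
cv = 0.05917 m^2/day


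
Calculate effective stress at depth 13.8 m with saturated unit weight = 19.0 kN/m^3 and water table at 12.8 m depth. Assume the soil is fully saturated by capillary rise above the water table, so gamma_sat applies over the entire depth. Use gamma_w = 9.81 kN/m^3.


Total stress = gamma_sat * depth
sigma = 19.0 * 13.8 = 262.2 kPa
Pore water pressure u = gamma_w * (depth - d_wt)
u = 9.81 * (13.8 - 12.8) = 9.81 kPa
Effective stress = sigma - u
sigma' = 262.2 - 9.81 = 252.39 kPa


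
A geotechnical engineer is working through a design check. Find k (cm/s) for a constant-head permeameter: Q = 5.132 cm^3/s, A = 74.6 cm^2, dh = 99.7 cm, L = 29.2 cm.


Compute hydraulic gradient:
i = dh / L = 99.7 / 29.2 = 3.41438
Then apply Darcy's law:
k = Q / (A * i)
k = 5.132 / (74.6 * 3.41438)
k = 5.132 / 254.713
k = 0.020148 cm/s


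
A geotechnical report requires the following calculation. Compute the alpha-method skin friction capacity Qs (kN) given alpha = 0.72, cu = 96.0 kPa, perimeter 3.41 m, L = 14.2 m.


Using Qs = alpha * cu * perimeter * L
Qs = 0.72 * 96.0 * 3.41 * 14.2
Qs = 3346.93 kN


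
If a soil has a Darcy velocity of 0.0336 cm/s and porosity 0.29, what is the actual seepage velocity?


Using v_s = v_d / n
v_s = 0.0336 / 0.29
v_s = 0.11586 cm/s


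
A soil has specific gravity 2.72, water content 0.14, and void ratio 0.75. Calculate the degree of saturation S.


Using S = Gs * w / e
S = 2.72 * 0.14 / 0.75
S = 0.5077


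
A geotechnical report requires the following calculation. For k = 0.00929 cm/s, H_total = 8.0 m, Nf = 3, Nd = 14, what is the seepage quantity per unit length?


Convert k to m/s for unit consistency with H:
k = 0.00929 cm/s = 0.00929 / 100 m/s = 9.29e-05 m/s
Using q = k * H * Nf / Nd
Nf / Nd = 3 / 14 = 0.2143
q = 9.29e-05 * 8.0 * 0.2143
q = 0.0001593 m^3/s per m


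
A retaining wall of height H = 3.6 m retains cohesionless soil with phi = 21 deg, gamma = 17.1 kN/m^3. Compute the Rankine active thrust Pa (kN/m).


Compute active earth pressure coefficient:
Ka = tan^2(45 - phi/2) = tan^2(34.5) = 0.472355
Compute active force:
Pa = 0.5 * Ka * gamma * H^2
Pa = 0.5 * 0.472355 * 17.1 * 3.6^2
Pa = 52.34 kN/m


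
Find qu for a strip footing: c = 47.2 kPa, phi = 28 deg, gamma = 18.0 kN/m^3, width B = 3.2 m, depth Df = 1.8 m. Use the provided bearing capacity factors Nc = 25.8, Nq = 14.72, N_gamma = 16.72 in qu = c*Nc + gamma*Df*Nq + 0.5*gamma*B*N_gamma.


Compute qu = c*Nc + gamma*Df*Nq + 0.5*gamma*B*N_gamma
Term 1: 47.2 * 25.8 = 1217.76
Term 2: 18.0 * 1.8 * 14.72 = 476.928
Term 3: 0.5 * 18.0 * 3.2 * 16.72 = 481.536
qu = 1217.76 + 476.928 + 481.536
qu = 2176.22 kPa


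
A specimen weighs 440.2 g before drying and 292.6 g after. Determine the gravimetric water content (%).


Using w = (m_wet - m_dry) / m_dry * 100
m_wet - m_dry = 440.2 - 292.6 = 147.6 g
w = 147.6 / 292.6 * 100
w = 50.44 %


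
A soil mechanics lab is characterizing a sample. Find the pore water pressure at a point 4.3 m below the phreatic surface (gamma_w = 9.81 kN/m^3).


Using u = gamma_w * h_w
u = 9.81 * 4.3
u = 42.18 kPa


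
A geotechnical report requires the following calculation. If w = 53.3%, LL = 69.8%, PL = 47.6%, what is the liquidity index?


First compute the plasticity index:
PI = LL - PL = 69.8 - 47.6 = 22.2
Then compute the liquidity index:
LI = (w - PL) / PI
LI = (53.3 - 47.6) / 22.2
LI = 0.257


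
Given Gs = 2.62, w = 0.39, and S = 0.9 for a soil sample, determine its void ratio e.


Using the relation e = Gs * w / S
e = 2.62 * 0.39 / 0.9
e = 1.1353


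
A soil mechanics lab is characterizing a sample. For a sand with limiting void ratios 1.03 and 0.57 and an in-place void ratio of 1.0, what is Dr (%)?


Using Dr = (e_max - e) / (e_max - e_min) * 100
e_max - e = 1.03 - 1.0 = 0.03
e_max - e_min = 1.03 - 0.57 = 0.46
Dr = 0.03 / 0.46 * 100
Dr = 6.52 %


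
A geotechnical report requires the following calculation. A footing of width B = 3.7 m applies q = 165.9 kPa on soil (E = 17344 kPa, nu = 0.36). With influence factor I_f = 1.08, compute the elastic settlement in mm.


Using Se = q * B * (1 - nu^2) * I_f / E
1 - nu^2 = 1 - 0.36^2 = 0.8704
Se = 165.9 * 3.7 * 0.8704 * 1.08 / 17344
Se = 0.033269 m
Convert to mm: Se = 0.033269 * 1000 = 33.269 mm


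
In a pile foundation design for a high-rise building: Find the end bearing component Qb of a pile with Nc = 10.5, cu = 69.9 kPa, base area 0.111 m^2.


Result: 81.47 kN

Derivation:
Using Qb = Nc * cu * Ab
Qb = 10.5 * 69.9 * 0.111
Qb = 81.47 kN


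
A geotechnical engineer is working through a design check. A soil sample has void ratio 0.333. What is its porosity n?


Using the relation n = e / (1 + e)
n = 0.333 / (1 + 0.333)
n = 0.333 / 1.333
n = 0.2498


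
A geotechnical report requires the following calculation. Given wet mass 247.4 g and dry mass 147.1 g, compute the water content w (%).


Using w = (m_wet - m_dry) / m_dry * 100
m_wet - m_dry = 247.4 - 147.1 = 100.3 g
w = 100.3 / 147.1 * 100
w = 68.18 %


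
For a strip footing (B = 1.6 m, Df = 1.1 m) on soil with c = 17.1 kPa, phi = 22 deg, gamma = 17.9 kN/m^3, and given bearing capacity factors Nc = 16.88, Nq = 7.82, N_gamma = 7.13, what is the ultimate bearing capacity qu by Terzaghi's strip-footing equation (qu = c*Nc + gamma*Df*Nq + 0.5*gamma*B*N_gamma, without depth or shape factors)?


Compute qu = c*Nc + gamma*Df*Nq + 0.5*gamma*B*N_gamma
Term 1: 17.1 * 16.88 = 288.648
Term 2: 17.9 * 1.1 * 7.82 = 153.9758
Term 3: 0.5 * 17.9 * 1.6 * 7.13 = 102.1016
qu = 288.648 + 153.9758 + 102.1016
qu = 544.73 kPa


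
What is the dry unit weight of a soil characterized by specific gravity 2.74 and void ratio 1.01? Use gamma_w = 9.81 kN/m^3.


Using gamma_d = Gs * gamma_w / (1 + e)
gamma_d = 2.74 * 9.81 / (1 + 1.01)
gamma_d = 2.74 * 9.81 / 2.01
gamma_d = 13.373 kN/m^3


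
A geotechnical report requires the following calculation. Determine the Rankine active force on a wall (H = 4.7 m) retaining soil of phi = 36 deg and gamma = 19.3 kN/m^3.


Result: 55.34 kN/m

Derivation:
Compute active earth pressure coefficient:
Ka = tan^2(45 - phi/2) = tan^2(27.0) = 0.259616
Compute active force:
Pa = 0.5 * Ka * gamma * H^2
Pa = 0.5 * 0.259616 * 19.3 * 4.7^2
Pa = 55.34 kN/m


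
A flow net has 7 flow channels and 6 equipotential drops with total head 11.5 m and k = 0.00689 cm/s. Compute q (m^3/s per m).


Convert k to m/s for unit consistency with H:
k = 0.00689 cm/s = 0.00689 / 100 m/s = 6.89e-05 m/s
Using q = k * H * Nf / Nd
Nf / Nd = 7 / 6 = 1.1667
q = 6.89e-05 * 11.5 * 1.1667
q = 0.0009244 m^3/s per m


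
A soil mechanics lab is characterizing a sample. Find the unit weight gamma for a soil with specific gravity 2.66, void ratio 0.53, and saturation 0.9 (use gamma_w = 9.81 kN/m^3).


Using gamma = gamma_w * (Gs + S*e) / (1 + e)
Numerator: Gs + S*e = 2.66 + 0.9*0.53 = 3.137
Denominator: 1 + e = 1 + 0.53 = 1.53
gamma = 9.81 * 3.137 / 1.53
gamma = 20.114 kN/m^3


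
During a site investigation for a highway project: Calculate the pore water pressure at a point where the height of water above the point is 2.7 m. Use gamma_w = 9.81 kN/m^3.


Using u = gamma_w * h_w
u = 9.81 * 2.7
u = 26.49 kPa


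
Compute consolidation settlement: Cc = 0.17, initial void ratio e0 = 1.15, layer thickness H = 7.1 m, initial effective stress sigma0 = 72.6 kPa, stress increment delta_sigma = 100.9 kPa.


Result: 0.2124 m

Derivation:
Using Sc = Cc * H / (1 + e0) * log10((sigma0 + delta_sigma) / sigma0)
Stress ratio = (72.6 + 100.9) / 72.6 = 2.38981
log10(2.38981) = 0.378363
Cc * H / (1 + e0) = 0.17 * 7.1 / (1 + 1.15) = 0.561395
Sc = 0.561395 * 0.378363
Sc = 0.2124 m


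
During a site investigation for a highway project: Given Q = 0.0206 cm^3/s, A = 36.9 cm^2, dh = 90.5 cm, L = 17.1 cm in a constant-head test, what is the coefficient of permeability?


Result: 0.000105 cm/s

Derivation:
Compute hydraulic gradient:
i = dh / L = 90.5 / 17.1 = 5.2924
Then apply Darcy's law:
k = Q / (A * i)
k = 0.0206 / (36.9 * 5.2924)
k = 0.0206 / 195.289
k = 0.000105 cm/s


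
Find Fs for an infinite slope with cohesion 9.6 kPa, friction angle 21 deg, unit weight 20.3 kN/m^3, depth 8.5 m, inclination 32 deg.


Using Fs = c / (gamma*H*sin(beta)*cos(beta)) + tan(phi)/tan(beta)
Cohesion contribution = 9.6 / (20.3*8.5*sin(32)*cos(32))
Cohesion contribution = 0.123802
Friction contribution = tan(21)/tan(32) = 0.614311
Fs = 0.123802 + 0.614311
Fs = 0.738


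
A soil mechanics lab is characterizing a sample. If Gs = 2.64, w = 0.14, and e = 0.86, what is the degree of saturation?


Using S = Gs * w / e
S = 2.64 * 0.14 / 0.86
S = 0.4298


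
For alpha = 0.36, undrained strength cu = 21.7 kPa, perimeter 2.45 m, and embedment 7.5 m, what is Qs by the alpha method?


Using Qs = alpha * cu * perimeter * L
Qs = 0.36 * 21.7 * 2.45 * 7.5
Qs = 143.55 kN


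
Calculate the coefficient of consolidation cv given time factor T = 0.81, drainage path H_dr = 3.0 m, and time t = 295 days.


Result: 0.02471 m^2/day

Derivation:
Using cv = T * H_dr^2 / t
H_dr^2 = 3.0^2 = 9.0
cv = 0.81 * 9.0 / 295
cv = 0.02471 m^2/day


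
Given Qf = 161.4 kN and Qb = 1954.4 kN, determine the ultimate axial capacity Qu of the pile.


Using Qu = Qf + Qb
Qu = 161.4 + 1954.4
Qu = 2115.8 kN


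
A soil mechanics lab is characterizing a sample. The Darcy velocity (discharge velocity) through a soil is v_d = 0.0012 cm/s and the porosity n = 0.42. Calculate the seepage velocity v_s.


Using v_s = v_d / n
v_s = 0.0012 / 0.42
v_s = 0.00286 cm/s


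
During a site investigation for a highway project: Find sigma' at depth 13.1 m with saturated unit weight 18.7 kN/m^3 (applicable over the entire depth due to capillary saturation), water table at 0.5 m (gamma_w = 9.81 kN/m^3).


Result: 121.36 kPa

Derivation:
Total stress = gamma_sat * depth
sigma = 18.7 * 13.1 = 244.97 kPa
Pore water pressure u = gamma_w * (depth - d_wt)
u = 9.81 * (13.1 - 0.5) = 123.606 kPa
Effective stress = sigma - u
sigma' = 244.97 - 123.606 = 121.36 kPa


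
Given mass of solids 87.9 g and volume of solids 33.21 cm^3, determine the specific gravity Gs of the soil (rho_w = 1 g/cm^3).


Using Gs = m_s / (V_s * rho_w)
Since rho_w = 1 g/cm^3:
Gs = 87.9 / 33.21
Gs = 2.647


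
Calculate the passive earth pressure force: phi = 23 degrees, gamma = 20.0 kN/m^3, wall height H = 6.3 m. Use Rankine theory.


Compute passive earth pressure coefficient:
Kp = tan^2(45 + phi/2) = tan^2(56.5) = 2.282623
Compute passive force:
Pp = 0.5 * Kp * gamma * H^2
Pp = 0.5 * 2.282623 * 20.0 * 6.3^2
Pp = 905.97 kN/m


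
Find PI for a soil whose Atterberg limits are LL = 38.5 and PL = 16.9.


Using PI = LL - PL
PI = 38.5 - 16.9
PI = 21.6


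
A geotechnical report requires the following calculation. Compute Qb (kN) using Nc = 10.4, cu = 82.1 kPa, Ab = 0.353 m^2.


Using Qb = Nc * cu * Ab
Qb = 10.4 * 82.1 * 0.353
Qb = 301.41 kN


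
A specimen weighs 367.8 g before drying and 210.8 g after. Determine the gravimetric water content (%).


Using w = (m_wet - m_dry) / m_dry * 100
m_wet - m_dry = 367.8 - 210.8 = 157.0 g
w = 157.0 / 210.8 * 100
w = 74.48 %


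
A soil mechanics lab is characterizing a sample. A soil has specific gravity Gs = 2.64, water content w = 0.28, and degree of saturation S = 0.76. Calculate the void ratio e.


Using the relation e = Gs * w / S
e = 2.64 * 0.28 / 0.76
e = 0.9726


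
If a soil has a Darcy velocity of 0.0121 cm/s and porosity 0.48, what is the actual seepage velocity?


Result: 0.02521 cm/s

Derivation:
Using v_s = v_d / n
v_s = 0.0121 / 0.48
v_s = 0.02521 cm/s


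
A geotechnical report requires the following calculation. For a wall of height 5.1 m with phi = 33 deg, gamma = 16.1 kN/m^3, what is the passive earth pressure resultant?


Compute passive earth pressure coefficient:
Kp = tan^2(45 + phi/2) = tan^2(61.5) = 3.39212
Compute passive force:
Pp = 0.5 * Kp * gamma * H^2
Pp = 0.5 * 3.39212 * 16.1 * 5.1^2
Pp = 710.24 kN/m


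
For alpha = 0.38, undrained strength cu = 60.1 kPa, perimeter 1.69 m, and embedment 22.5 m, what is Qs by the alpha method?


Using Qs = alpha * cu * perimeter * L
Qs = 0.38 * 60.1 * 1.69 * 22.5
Qs = 868.41 kN


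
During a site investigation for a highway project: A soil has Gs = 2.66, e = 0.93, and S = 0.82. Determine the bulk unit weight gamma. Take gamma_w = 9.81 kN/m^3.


Using gamma = gamma_w * (Gs + S*e) / (1 + e)
Numerator: Gs + S*e = 2.66 + 0.82*0.93 = 3.4226
Denominator: 1 + e = 1 + 0.93 = 1.93
gamma = 9.81 * 3.4226 / 1.93
gamma = 17.397 kN/m^3
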